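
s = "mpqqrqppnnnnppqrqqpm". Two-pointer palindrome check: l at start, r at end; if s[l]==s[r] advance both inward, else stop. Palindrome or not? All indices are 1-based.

palindrome

l=1 r=20: 'm'=='m', l++,r--
l=2 r=19: 'p'=='p', l++,r--
l=3 r=18: 'q'=='q', l++,r--
l=4 r=17: 'q'=='q', l++,r--
l=5 r=16: 'r'=='r', l++,r--
l=6 r=15: 'q'=='q', l++,r--
l=7 r=14: 'p'=='p', l++,r--
l=8 r=13: 'p'=='p', l++,r--
l=9 r=12: 'n'=='n', l++,r--
l=10 r=11: 'n'=='n', l++,r--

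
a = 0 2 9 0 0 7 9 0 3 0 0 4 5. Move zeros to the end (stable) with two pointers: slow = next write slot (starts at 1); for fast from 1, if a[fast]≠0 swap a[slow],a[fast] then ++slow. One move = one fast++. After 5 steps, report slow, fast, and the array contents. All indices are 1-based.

slow=1 fast=1: a[fast]=0, fast++
slow=1 fast=2: a[fast]=2≠0 swap→a[1]=2, slow++,fast++
slow=2 fast=3: a[fast]=9≠0 swap→a[2]=9, slow++,fast++
slow=3 fast=4: a[fast]=0, fast++
slow=3 fast=5: a[fast]=0, fast++

slow=3, fast=6, a=[2, 9, 0, 0, 0, 7, 9, 0, 3, 0, 0, 4, 5]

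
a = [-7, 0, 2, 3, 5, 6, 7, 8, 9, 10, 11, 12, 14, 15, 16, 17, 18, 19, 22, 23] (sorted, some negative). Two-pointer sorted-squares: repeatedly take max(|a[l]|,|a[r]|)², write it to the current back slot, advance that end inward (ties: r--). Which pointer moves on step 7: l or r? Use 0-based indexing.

r

l=0 r=19: |-7|<=|23| out[19]=529, r--
l=0 r=18: |-7|<=|22| out[18]=484, r--
l=0 r=17: |-7|<=|19| out[17]=361, r--
l=0 r=16: |-7|<=|18| out[16]=324, r--
l=0 r=15: |-7|<=|17| out[15]=289, r--
l=0 r=14: |-7|<=|16| out[14]=256, r--
l=0 r=13: |-7|<=|15| out[13]=225, r--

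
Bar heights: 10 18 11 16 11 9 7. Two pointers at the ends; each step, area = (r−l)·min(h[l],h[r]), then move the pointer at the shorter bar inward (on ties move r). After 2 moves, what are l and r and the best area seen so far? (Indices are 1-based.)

l=1, r=5, best area=45

[1,7] min(10,7)*6=42 best=42 * → r--
[1,6] min(10,9)*5=45 best=45 * → r--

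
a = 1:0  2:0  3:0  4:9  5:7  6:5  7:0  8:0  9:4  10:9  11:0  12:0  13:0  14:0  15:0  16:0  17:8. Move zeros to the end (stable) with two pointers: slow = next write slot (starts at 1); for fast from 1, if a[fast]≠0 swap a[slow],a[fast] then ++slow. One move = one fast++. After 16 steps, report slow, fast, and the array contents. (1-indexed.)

slow=1 fast=1: a[fast]=0, fast++
slow=1 fast=2: a[fast]=0, fast++
slow=1 fast=3: a[fast]=0, fast++
slow=1 fast=4: a[fast]=9≠0 swap→a[1]=9, slow++,fast++
slow=2 fast=5: a[fast]=7≠0 swap→a[2]=7, slow++,fast++
slow=3 fast=6: a[fast]=5≠0 swap→a[3]=5, slow++,fast++
slow=4 fast=7: a[fast]=0, fast++
slow=4 fast=8: a[fast]=0, fast++
slow=4 fast=9: a[fast]=4≠0 swap→a[4]=4, slow++,fast++
slow=5 fast=10: a[fast]=9≠0 swap→a[5]=9, slow++,fast++
slow=6 fast=11: a[fast]=0, fast++
slow=6 fast=12: a[fast]=0, fast++
slow=6 fast=13: a[fast]=0, fast++
slow=6 fast=14: a[fast]=0, fast++
slow=6 fast=15: a[fast]=0, fast++
slow=6 fast=16: a[fast]=0, fast++

slow=6, fast=17, a=[9, 7, 5, 4, 9, 0, 0, 0, 0, 0, 0, 0, 0, 0, 0, 0, 8]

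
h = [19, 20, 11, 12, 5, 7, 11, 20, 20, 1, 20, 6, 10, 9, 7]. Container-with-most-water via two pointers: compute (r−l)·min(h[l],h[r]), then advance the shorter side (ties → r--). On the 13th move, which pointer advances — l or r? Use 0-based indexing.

r

l=0 r=14: min(19,7)*14=98 best=98 *, r--
l=0 r=13: min(19,9)*13=117 best=117 *, r--
l=0 r=12: min(19,10)*12=120 best=120 *, r--
l=0 r=11: min(19,6)*11=66 best=120, r--
l=0 r=10: min(19,20)*10=190 best=190 *, l++
l=1 r=10: min(20,20)*9=180 best=190, r--
l=1 r=9: min(20,1)*8=8 best=190, r--
l=1 r=8: min(20,20)*7=140 best=190, r--
l=1 r=7: min(20,20)*6=120 best=190, r--
l=1 r=6: min(20,11)*5=55 best=190, r--
l=1 r=5: min(20,7)*4=28 best=190, r--
l=1 r=4: min(20,5)*3=15 best=190, r--
l=1 r=3: min(20,12)*2=24 best=190, r--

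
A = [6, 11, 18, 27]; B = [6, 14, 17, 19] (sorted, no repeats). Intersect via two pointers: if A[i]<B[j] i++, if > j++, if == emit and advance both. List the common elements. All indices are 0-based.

intersection = [6]

i=0 j=0: 6==6 emit, i++,j++
i=1 j=1: 11<14, i++
i=2 j=1: 18>14, j++
i=2 j=2: 18>17, j++
i=2 j=3: 18<19, i++
i=3 j=3: 27>19, j++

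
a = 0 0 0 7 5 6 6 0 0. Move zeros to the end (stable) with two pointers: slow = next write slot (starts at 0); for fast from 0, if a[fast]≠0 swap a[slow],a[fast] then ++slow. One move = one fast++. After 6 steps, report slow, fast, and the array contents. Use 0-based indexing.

(s=0,f=0) a[fast]=0 → fast++
(s=0,f=1) a[fast]=0 → fast++
(s=0,f=2) a[fast]=0 → fast++
(s=0,f=3) a[fast]=7≠0 swap→a[0]=7 → slow++,fast++
(s=1,f=4) a[fast]=5≠0 swap→a[1]=5 → slow++,fast++
(s=2,f=5) a[fast]=6≠0 swap→a[2]=6 → slow++,fast++

slow=3, fast=6, a=[7, 5, 6, 0, 0, 0, 6, 0, 0]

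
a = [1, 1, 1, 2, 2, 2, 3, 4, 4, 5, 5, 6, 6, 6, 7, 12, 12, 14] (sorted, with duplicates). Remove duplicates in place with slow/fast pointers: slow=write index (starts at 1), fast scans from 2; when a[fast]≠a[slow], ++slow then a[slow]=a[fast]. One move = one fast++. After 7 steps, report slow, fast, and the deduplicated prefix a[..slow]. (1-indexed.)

slow=4, fast=9, prefix=[1, 2, 3, 4]

slow=1 fast=2: a[fast]=1=a[slow] dup, fast++
slow=1 fast=3: a[fast]=1=a[slow] dup, fast++
slow=1 fast=4: a[fast]=2≠a[slow]=1 write a[2]=2, slow++,fast++
slow=2 fast=5: a[fast]=2=a[slow] dup, fast++
slow=2 fast=6: a[fast]=2=a[slow] dup, fast++
slow=2 fast=7: a[fast]=3≠a[slow]=2 write a[3]=3, slow++,fast++
slow=3 fast=8: a[fast]=4≠a[slow]=3 write a[4]=4, slow++,fast++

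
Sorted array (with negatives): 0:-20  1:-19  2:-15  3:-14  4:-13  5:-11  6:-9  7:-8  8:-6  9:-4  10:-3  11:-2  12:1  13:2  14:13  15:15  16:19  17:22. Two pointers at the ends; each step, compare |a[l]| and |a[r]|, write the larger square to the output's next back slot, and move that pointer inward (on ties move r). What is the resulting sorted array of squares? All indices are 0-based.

[1, 4, 4, 9, 16, 36, 64, 81, 121, 169, 169, 196, 225, 225, 361, 361, 400, 484]

l=0 r=17: |-20|<=|22| out[17]=484, r--
l=0 r=16: |-20|>|19| out[16]=400, l++
l=1 r=16: |-19|<=|19| out[15]=361, r--
l=1 r=15: |-19|>|15| out[14]=361, l++
l=2 r=15: |-15|<=|15| out[13]=225, r--
l=2 r=14: |-15|>|13| out[12]=225, l++
l=3 r=14: |-14|>|13| out[11]=196, l++
l=4 r=14: |-13|<=|13| out[10]=169, r--
l=4 r=13: |-13|>|2| out[9]=169, l++
l=5 r=13: |-11|>|2| out[8]=121, l++
l=6 r=13: |-9|>|2| out[7]=81, l++
l=7 r=13: |-8|>|2| out[6]=64, l++
l=8 r=13: |-6|>|2| out[5]=36, l++
l=9 r=13: |-4|>|2| out[4]=16, l++
l=10 r=13: |-3|>|2| out[3]=9, l++
l=11 r=13: |-2|<=|2| out[2]=4, r--
l=11 r=12: |-2|>|1| out[1]=4, l++
l=12 r=12: |1|<=|1| out[0]=1, r--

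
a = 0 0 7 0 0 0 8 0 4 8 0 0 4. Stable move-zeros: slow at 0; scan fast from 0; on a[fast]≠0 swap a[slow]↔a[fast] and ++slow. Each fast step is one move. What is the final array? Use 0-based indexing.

slow=0 fast=0: a[fast]=0, fast++
slow=0 fast=1: a[fast]=0, fast++
slow=0 fast=2: a[fast]=7≠0 swap→a[0]=7, slow++,fast++
slow=1 fast=3: a[fast]=0, fast++
slow=1 fast=4: a[fast]=0, fast++
slow=1 fast=5: a[fast]=0, fast++
slow=1 fast=6: a[fast]=8≠0 swap→a[1]=8, slow++,fast++
slow=2 fast=7: a[fast]=0, fast++
slow=2 fast=8: a[fast]=4≠0 swap→a[2]=4, slow++,fast++
slow=3 fast=9: a[fast]=8≠0 swap→a[3]=8, slow++,fast++
slow=4 fast=10: a[fast]=0, fast++
slow=4 fast=11: a[fast]=0, fast++
slow=4 fast=12: a[fast]=4≠0 swap→a[4]=4, slow++,fast++

[7, 8, 4, 8, 4, 0, 0, 0, 0, 0, 0, 0, 0]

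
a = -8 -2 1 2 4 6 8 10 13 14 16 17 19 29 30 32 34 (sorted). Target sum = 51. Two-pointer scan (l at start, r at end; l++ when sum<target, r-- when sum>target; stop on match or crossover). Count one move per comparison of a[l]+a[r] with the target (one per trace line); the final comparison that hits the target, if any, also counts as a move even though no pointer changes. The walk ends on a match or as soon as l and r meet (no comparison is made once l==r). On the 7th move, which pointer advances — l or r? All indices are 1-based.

[1,17] -8+34=26 <51 → l++
[2,17] -2+34=32 <51 → l++
[3,17] 1+34=35 <51 → l++
[4,17] 2+34=36 <51 → l++
[5,17] 4+34=38 <51 → l++
[6,17] 6+34=40 <51 → l++
[7,17] 8+34=42 <51 → l++

l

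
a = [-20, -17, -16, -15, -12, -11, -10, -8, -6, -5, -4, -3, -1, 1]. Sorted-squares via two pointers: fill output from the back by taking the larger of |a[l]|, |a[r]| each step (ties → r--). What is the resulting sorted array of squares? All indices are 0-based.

[1, 1, 9, 16, 25, 36, 64, 100, 121, 144, 225, 256, 289, 400]

l=0 r=13: |-20|>|1| out[13]=400, l++
l=1 r=13: |-17|>|1| out[12]=289, l++
l=2 r=13: |-16|>|1| out[11]=256, l++
l=3 r=13: |-15|>|1| out[10]=225, l++
l=4 r=13: |-12|>|1| out[9]=144, l++
l=5 r=13: |-11|>|1| out[8]=121, l++
l=6 r=13: |-10|>|1| out[7]=100, l++
l=7 r=13: |-8|>|1| out[6]=64, l++
l=8 r=13: |-6|>|1| out[5]=36, l++
l=9 r=13: |-5|>|1| out[4]=25, l++
l=10 r=13: |-4|>|1| out[3]=16, l++
l=11 r=13: |-3|>|1| out[2]=9, l++
l=12 r=13: |-1|<=|1| out[1]=1, r--
l=12 r=12: |-1|<=|-1| out[0]=1, r--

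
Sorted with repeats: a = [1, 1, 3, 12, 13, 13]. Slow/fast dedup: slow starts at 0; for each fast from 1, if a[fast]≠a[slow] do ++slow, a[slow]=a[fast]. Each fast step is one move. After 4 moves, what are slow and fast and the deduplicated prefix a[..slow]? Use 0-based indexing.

(s=0,f=1) a[fast]=1=a[slow] dup → fast++
(s=0,f=2) a[fast]=3≠a[slow]=1 write a[1]=3 → slow++,fast++
(s=1,f=3) a[fast]=12≠a[slow]=3 write a[2]=12 → slow++,fast++
(s=2,f=4) a[fast]=13≠a[slow]=12 write a[3]=13 → slow++,fast++

slow=3, fast=5, prefix=[1, 3, 12, 13]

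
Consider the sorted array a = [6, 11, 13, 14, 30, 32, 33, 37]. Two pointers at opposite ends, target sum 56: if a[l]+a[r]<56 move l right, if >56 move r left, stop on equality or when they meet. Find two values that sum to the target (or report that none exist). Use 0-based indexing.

no pair

l=0 r=7: 6+37=43 <56, l++
l=1 r=7: 11+37=48 <56, l++
l=2 r=7: 13+37=50 <56, l++
l=3 r=7: 14+37=51 <56, l++
l=4 r=7: 30+37=67 >56, r--
l=4 r=6: 30+33=63 >56, r--
l=4 r=5: 30+32=62 >56, r--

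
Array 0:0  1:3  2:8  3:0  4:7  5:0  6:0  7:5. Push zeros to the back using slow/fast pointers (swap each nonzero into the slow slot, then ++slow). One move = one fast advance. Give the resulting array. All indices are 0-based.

[3, 8, 7, 5, 0, 0, 0, 0]

(s=0,f=0) a[fast]=0 → fast++
(s=0,f=1) a[fast]=3≠0 swap→a[0]=3 → slow++,fast++
(s=1,f=2) a[fast]=8≠0 swap→a[1]=8 → slow++,fast++
(s=2,f=3) a[fast]=0 → fast++
(s=2,f=4) a[fast]=7≠0 swap→a[2]=7 → slow++,fast++
(s=3,f=5) a[fast]=0 → fast++
(s=3,f=6) a[fast]=0 → fast++
(s=3,f=7) a[fast]=5≠0 swap→a[3]=5 → slow++,fast++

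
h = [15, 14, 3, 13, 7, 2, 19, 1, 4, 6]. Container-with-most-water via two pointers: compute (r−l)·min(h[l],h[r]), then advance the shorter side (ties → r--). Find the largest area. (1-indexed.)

l=1 r=10: min(15,6)*9=54 best=54 *, r--
l=1 r=9: min(15,4)*8=32 best=54, r--
l=1 r=8: min(15,1)*7=7 best=54, r--
l=1 r=7: min(15,19)*6=90 best=90 *, l++
l=2 r=7: min(14,19)*5=70 best=90, l++
l=3 r=7: min(3,19)*4=12 best=90, l++
l=4 r=7: min(13,19)*3=39 best=90, l++
l=5 r=7: min(7,19)*2=14 best=90, l++
l=6 r=7: min(2,19)*1=2 best=90, l++

max area = 90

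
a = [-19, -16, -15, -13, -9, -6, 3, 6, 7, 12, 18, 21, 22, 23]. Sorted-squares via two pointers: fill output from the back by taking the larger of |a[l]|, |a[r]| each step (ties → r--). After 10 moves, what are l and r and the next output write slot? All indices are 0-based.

l=5, r=8, next write slot=3

l=0 r=13: |-19|<=|23| out[13]=529, r--
l=0 r=12: |-19|<=|22| out[12]=484, r--
l=0 r=11: |-19|<=|21| out[11]=441, r--
l=0 r=10: |-19|>|18| out[10]=361, l++
l=1 r=10: |-16|<=|18| out[9]=324, r--
l=1 r=9: |-16|>|12| out[8]=256, l++
l=2 r=9: |-15|>|12| out[7]=225, l++
l=3 r=9: |-13|>|12| out[6]=169, l++
l=4 r=9: |-9|<=|12| out[5]=144, r--
l=4 r=8: |-9|>|7| out[4]=81, l++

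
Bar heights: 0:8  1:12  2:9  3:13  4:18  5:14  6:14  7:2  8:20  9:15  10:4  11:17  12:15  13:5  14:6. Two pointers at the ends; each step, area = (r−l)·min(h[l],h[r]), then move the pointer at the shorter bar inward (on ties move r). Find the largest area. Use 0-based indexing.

l=0 r=14: min(8,6)*14=84 best=84 *, r--
l=0 r=13: min(8,5)*13=65 best=84, r--
l=0 r=12: min(8,15)*12=96 best=96 *, l++
l=1 r=12: min(12,15)*11=132 best=132 *, l++
l=2 r=12: min(9,15)*10=90 best=132, l++
l=3 r=12: min(13,15)*9=117 best=132, l++
l=4 r=12: min(18,15)*8=120 best=132, r--
l=4 r=11: min(18,17)*7=119 best=132, r--
l=4 r=10: min(18,4)*6=24 best=132, r--
l=4 r=9: min(18,15)*5=75 best=132, r--
l=4 r=8: min(18,20)*4=72 best=132, l++
l=5 r=8: min(14,20)*3=42 best=132, l++
l=6 r=8: min(14,20)*2=28 best=132, l++
l=7 r=8: min(2,20)*1=2 best=132, l++

max area = 132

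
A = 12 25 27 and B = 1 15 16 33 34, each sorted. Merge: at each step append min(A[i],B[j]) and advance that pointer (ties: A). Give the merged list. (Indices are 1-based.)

[i=1,j=1] A[i]=12>B[j]=1 take 1 → j++
[i=1,j=2] A[i]=12<=B[j]=15 take 12 → i++
[i=2,j=2] A[i]=25>B[j]=15 take 15 → j++
[i=2,j=3] A[i]=25>B[j]=16 take 16 → j++
[i=2,j=4] A[i]=25<=B[j]=33 take 25 → i++
[i=3,j=4] A[i]=27<=B[j]=33 take 27 → i++
[i=4,j=4] A done, take B[j]=33 → j++
[i=4,j=5] A done, take B[j]=34 → j++

[1, 12, 15, 16, 25, 27, 33, 34]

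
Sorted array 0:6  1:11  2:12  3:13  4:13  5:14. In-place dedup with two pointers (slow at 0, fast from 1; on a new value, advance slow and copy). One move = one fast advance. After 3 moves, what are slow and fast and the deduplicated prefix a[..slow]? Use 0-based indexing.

slow=0 fast=1: a[fast]=11≠a[slow]=6 write a[1]=11, slow++,fast++
slow=1 fast=2: a[fast]=12≠a[slow]=11 write a[2]=12, slow++,fast++
slow=2 fast=3: a[fast]=13≠a[slow]=12 write a[3]=13, slow++,fast++

slow=3, fast=4, prefix=[6, 11, 12, 13]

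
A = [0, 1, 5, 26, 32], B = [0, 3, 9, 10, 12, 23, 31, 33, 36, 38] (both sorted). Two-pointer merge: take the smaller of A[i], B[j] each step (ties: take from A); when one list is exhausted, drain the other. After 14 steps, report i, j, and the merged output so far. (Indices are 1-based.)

i=6, j=10, merged so far=[0, 0, 1, 3, 5, 9, 10, 12, 23, 26, 31, 32, 33, 36]

i=1 j=1: A[i]=0<=B[j]=0 take 0, i++
i=2 j=1: A[i]=1>B[j]=0 take 0, j++
i=2 j=2: A[i]=1<=B[j]=3 take 1, i++
i=3 j=2: A[i]=5>B[j]=3 take 3, j++
i=3 j=3: A[i]=5<=B[j]=9 take 5, i++
i=4 j=3: A[i]=26>B[j]=9 take 9, j++
i=4 j=4: A[i]=26>B[j]=10 take 10, j++
i=4 j=5: A[i]=26>B[j]=12 take 12, j++
i=4 j=6: A[i]=26>B[j]=23 take 23, j++
i=4 j=7: A[i]=26<=B[j]=31 take 26, i++
i=5 j=7: A[i]=32>B[j]=31 take 31, j++
i=5 j=8: A[i]=32<=B[j]=33 take 32, i++
i=6 j=8: A done, take B[j]=33, j++
i=6 j=9: A done, take B[j]=36, j++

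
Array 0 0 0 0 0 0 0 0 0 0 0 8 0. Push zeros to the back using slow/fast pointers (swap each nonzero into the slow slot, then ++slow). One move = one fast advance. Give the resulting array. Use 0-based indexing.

[8, 0, 0, 0, 0, 0, 0, 0, 0, 0, 0, 0, 0]

(s=0,f=0) a[fast]=0 → fast++
(s=0,f=1) a[fast]=0 → fast++
(s=0,f=2) a[fast]=0 → fast++
(s=0,f=3) a[fast]=0 → fast++
(s=0,f=4) a[fast]=0 → fast++
(s=0,f=5) a[fast]=0 → fast++
(s=0,f=6) a[fast]=0 → fast++
(s=0,f=7) a[fast]=0 → fast++
(s=0,f=8) a[fast]=0 → fast++
(s=0,f=9) a[fast]=0 → fast++
(s=0,f=10) a[fast]=0 → fast++
(s=0,f=11) a[fast]=8≠0 swap→a[0]=8 → slow++,fast++
(s=1,f=12) a[fast]=0 → fast++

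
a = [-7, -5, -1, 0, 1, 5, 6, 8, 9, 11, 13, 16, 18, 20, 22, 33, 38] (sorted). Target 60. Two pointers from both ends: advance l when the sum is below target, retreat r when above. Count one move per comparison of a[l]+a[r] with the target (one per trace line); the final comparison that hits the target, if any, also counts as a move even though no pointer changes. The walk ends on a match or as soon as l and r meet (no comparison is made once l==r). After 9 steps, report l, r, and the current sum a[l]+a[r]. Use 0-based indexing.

l=9, r=16, sum=49

[0,16] -7+38=31 <60 → l++
[1,16] -5+38=33 <60 → l++
[2,16] -1+38=37 <60 → l++
[3,16] 0+38=38 <60 → l++
[4,16] 1+38=39 <60 → l++
[5,16] 5+38=43 <60 → l++
[6,16] 6+38=44 <60 → l++
[7,16] 8+38=46 <60 → l++
[8,16] 9+38=47 <60 → l++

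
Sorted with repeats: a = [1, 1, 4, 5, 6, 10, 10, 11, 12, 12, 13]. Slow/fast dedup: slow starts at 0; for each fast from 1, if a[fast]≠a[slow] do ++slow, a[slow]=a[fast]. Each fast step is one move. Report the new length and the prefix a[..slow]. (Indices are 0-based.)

length 8; prefix = [1, 4, 5, 6, 10, 11, 12, 13]

slow=0 fast=1: a[fast]=1=a[slow] dup, fast++
slow=0 fast=2: a[fast]=4≠a[slow]=1 write a[1]=4, slow++,fast++
slow=1 fast=3: a[fast]=5≠a[slow]=4 write a[2]=5, slow++,fast++
slow=2 fast=4: a[fast]=6≠a[slow]=5 write a[3]=6, slow++,fast++
slow=3 fast=5: a[fast]=10≠a[slow]=6 write a[4]=10, slow++,fast++
slow=4 fast=6: a[fast]=10=a[slow] dup, fast++
slow=4 fast=7: a[fast]=11≠a[slow]=10 write a[5]=11, slow++,fast++
slow=5 fast=8: a[fast]=12≠a[slow]=11 write a[6]=12, slow++,fast++
slow=6 fast=9: a[fast]=12=a[slow] dup, fast++
slow=6 fast=10: a[fast]=13≠a[slow]=12 write a[7]=13, slow++,fast++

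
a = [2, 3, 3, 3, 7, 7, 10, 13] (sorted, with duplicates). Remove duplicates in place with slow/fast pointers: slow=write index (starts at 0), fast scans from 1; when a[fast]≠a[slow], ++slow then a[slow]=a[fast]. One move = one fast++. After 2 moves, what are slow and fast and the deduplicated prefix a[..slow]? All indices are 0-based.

slow=0 fast=1: a[fast]=3≠a[slow]=2 write a[1]=3, slow++,fast++
slow=1 fast=2: a[fast]=3=a[slow] dup, fast++

slow=1, fast=3, prefix=[2, 3]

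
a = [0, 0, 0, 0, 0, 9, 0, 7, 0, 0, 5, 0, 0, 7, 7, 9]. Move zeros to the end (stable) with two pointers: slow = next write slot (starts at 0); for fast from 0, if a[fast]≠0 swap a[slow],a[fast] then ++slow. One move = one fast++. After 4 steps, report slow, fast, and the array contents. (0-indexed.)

slow=0, fast=4, a=[0, 0, 0, 0, 0, 9, 0, 7, 0, 0, 5, 0, 0, 7, 7, 9]

slow=0 fast=0: a[fast]=0, fast++
slow=0 fast=1: a[fast]=0, fast++
slow=0 fast=2: a[fast]=0, fast++
slow=0 fast=3: a[fast]=0, fast++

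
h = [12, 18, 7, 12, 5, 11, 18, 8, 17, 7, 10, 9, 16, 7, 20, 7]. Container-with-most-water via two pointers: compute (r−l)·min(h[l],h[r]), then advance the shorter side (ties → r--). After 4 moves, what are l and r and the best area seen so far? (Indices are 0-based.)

l=0 r=15: min(12,7)*15=105 best=105 *, r--
l=0 r=14: min(12,20)*14=168 best=168 *, l++
l=1 r=14: min(18,20)*13=234 best=234 *, l++
l=2 r=14: min(7,20)*12=84 best=234, l++

l=3, r=14, best area=234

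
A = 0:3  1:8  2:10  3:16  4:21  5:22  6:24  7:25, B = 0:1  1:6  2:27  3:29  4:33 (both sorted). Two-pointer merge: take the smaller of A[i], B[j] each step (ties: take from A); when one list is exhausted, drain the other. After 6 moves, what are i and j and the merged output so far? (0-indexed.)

i=4, j=2, merged so far=[1, 3, 6, 8, 10, 16]

i=0 j=0: A[i]=3>B[j]=1 take 1, j++
i=0 j=1: A[i]=3<=B[j]=6 take 3, i++
i=1 j=1: A[i]=8>B[j]=6 take 6, j++
i=1 j=2: A[i]=8<=B[j]=27 take 8, i++
i=2 j=2: A[i]=10<=B[j]=27 take 10, i++
i=3 j=2: A[i]=16<=B[j]=27 take 16, i++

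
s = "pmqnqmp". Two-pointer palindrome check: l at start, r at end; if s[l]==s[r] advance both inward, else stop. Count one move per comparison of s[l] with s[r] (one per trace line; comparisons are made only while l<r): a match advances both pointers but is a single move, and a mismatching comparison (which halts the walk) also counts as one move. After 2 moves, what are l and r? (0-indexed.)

l=2, r=4

[0,6] 'p'=='p' → l++,r--
[1,5] 'm'=='m' → l++,r--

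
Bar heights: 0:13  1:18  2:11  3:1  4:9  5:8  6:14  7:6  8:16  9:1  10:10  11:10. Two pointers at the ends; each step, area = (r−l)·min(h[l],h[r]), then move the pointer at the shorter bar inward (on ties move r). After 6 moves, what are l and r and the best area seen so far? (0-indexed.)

l=0 r=11: min(13,10)*11=110 best=110 *, r--
l=0 r=10: min(13,10)*10=100 best=110, r--
l=0 r=9: min(13,1)*9=9 best=110, r--
l=0 r=8: min(13,16)*8=104 best=110, l++
l=1 r=8: min(18,16)*7=112 best=112 *, r--
l=1 r=7: min(18,6)*6=36 best=112, r--

l=1, r=6, best area=112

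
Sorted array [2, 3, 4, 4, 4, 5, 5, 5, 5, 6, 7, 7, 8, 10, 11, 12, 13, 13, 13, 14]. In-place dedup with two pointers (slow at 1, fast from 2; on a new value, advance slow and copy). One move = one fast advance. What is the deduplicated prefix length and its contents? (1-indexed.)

slow=1 fast=2: a[fast]=3≠a[slow]=2 write a[2]=3, slow++,fast++
slow=2 fast=3: a[fast]=4≠a[slow]=3 write a[3]=4, slow++,fast++
slow=3 fast=4: a[fast]=4=a[slow] dup, fast++
slow=3 fast=5: a[fast]=4=a[slow] dup, fast++
slow=3 fast=6: a[fast]=5≠a[slow]=4 write a[4]=5, slow++,fast++
slow=4 fast=7: a[fast]=5=a[slow] dup, fast++
slow=4 fast=8: a[fast]=5=a[slow] dup, fast++
slow=4 fast=9: a[fast]=5=a[slow] dup, fast++
slow=4 fast=10: a[fast]=6≠a[slow]=5 write a[5]=6, slow++,fast++
slow=5 fast=11: a[fast]=7≠a[slow]=6 write a[6]=7, slow++,fast++
slow=6 fast=12: a[fast]=7=a[slow] dup, fast++
slow=6 fast=13: a[fast]=8≠a[slow]=7 write a[7]=8, slow++,fast++
slow=7 fast=14: a[fast]=10≠a[slow]=8 write a[8]=10, slow++,fast++
slow=8 fast=15: a[fast]=11≠a[slow]=10 write a[9]=11, slow++,fast++
slow=9 fast=16: a[fast]=12≠a[slow]=11 write a[10]=12, slow++,fast++
slow=10 fast=17: a[fast]=13≠a[slow]=12 write a[11]=13, slow++,fast++
slow=11 fast=18: a[fast]=13=a[slow] dup, fast++
slow=11 fast=19: a[fast]=13=a[slow] dup, fast++
slow=11 fast=20: a[fast]=14≠a[slow]=13 write a[12]=14, slow++,fast++

length 12; prefix = [2, 3, 4, 5, 6, 7, 8, 10, 11, 12, 13, 14]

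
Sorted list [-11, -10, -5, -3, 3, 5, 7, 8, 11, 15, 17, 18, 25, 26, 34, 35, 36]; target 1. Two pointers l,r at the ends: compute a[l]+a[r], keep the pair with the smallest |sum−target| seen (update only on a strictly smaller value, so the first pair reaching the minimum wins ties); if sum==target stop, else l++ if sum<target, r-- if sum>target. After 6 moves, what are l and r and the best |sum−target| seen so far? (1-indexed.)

l=1, r=11, best |Δ|=6

l=1 r=17: -11+36=25 d=24 *, r--
l=1 r=16: -11+35=24 d=23 *, r--
l=1 r=15: -11+34=23 d=22 *, r--
l=1 r=14: -11+26=15 d=14 *, r--
l=1 r=13: -11+25=14 d=13 *, r--
l=1 r=12: -11+18=7 d=6 *, r--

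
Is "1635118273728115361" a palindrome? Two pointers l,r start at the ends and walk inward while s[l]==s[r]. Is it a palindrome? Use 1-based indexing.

palindrome

[1,19] '1'=='1' → l++,r--
[2,18] '6'=='6' → l++,r--
[3,17] '3'=='3' → l++,r--
[4,16] '5'=='5' → l++,r--
[5,15] '1'=='1' → l++,r--
[6,14] '1'=='1' → l++,r--
[7,13] '8'=='8' → l++,r--
[8,12] '2'=='2' → l++,r--
[9,11] '7'=='7' → l++,r--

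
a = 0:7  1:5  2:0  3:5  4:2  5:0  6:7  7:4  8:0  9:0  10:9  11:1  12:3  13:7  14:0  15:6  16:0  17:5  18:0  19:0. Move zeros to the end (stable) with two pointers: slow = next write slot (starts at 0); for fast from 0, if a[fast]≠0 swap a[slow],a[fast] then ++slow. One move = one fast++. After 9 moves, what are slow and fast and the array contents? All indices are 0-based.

slow=6, fast=9, a=[7, 5, 5, 2, 7, 4, 0, 0, 0, 0, 9, 1, 3, 7, 0, 6, 0, 5, 0, 0]

(s=0,f=0) a[fast]=7≠0 swap→a[0]=7 → slow++,fast++
(s=1,f=1) a[fast]=5≠0 swap→a[1]=5 → slow++,fast++
(s=2,f=2) a[fast]=0 → fast++
(s=2,f=3) a[fast]=5≠0 swap→a[2]=5 → slow++,fast++
(s=3,f=4) a[fast]=2≠0 swap→a[3]=2 → slow++,fast++
(s=4,f=5) a[fast]=0 → fast++
(s=4,f=6) a[fast]=7≠0 swap→a[4]=7 → slow++,fast++
(s=5,f=7) a[fast]=4≠0 swap→a[5]=4 → slow++,fast++
(s=6,f=8) a[fast]=0 → fast++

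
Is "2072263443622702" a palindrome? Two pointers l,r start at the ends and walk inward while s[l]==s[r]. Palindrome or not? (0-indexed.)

[0,15] '2'=='2' → l++,r--
[1,14] '0'=='0' → l++,r--
[2,13] '7'=='7' → l++,r--
[3,12] '2'=='2' → l++,r--
[4,11] '2'=='2' → l++,r--
[5,10] '6'=='6' → l++,r--
[6,9] '3'=='3' → l++,r--
[7,8] '4'=='4' → l++,r--

palindrome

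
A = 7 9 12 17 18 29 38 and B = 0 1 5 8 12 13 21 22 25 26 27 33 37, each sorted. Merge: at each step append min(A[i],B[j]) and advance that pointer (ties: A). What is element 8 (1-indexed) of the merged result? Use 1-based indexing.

merged[8] = 12

i=1 j=1: A[i]=7>B[j]=0 take 0, j++
i=1 j=2: A[i]=7>B[j]=1 take 1, j++
i=1 j=3: A[i]=7>B[j]=5 take 5, j++
i=1 j=4: A[i]=7<=B[j]=8 take 7, i++
i=2 j=4: A[i]=9>B[j]=8 take 8, j++
i=2 j=5: A[i]=9<=B[j]=12 take 9, i++
i=3 j=5: A[i]=12<=B[j]=12 take 12, i++
i=4 j=5: A[i]=17>B[j]=12 take 12, j++
i=4 j=6: A[i]=17>B[j]=13 take 13, j++
i=4 j=7: A[i]=17<=B[j]=21 take 17, i++
i=5 j=7: A[i]=18<=B[j]=21 take 18, i++
i=6 j=7: A[i]=29>B[j]=21 take 21, j++
i=6 j=8: A[i]=29>B[j]=22 take 22, j++
i=6 j=9: A[i]=29>B[j]=25 take 25, j++
i=6 j=10: A[i]=29>B[j]=26 take 26, j++
i=6 j=11: A[i]=29>B[j]=27 take 27, j++
i=6 j=12: A[i]=29<=B[j]=33 take 29, i++
i=7 j=12: A[i]=38>B[j]=33 take 33, j++
i=7 j=13: A[i]=38>B[j]=37 take 37, j++
i=7 j=14: B done, take A[i]=38, i++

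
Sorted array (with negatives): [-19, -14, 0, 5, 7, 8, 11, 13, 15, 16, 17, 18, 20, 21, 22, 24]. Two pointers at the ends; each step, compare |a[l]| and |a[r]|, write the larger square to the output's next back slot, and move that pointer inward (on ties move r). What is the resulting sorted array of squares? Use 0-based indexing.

[0,15] |-19|<=|24| out[15]=576 → r--
[0,14] |-19|<=|22| out[14]=484 → r--
[0,13] |-19|<=|21| out[13]=441 → r--
[0,12] |-19|<=|20| out[12]=400 → r--
[0,11] |-19|>|18| out[11]=361 → l++
[1,11] |-14|<=|18| out[10]=324 → r--
[1,10] |-14|<=|17| out[9]=289 → r--
[1,9] |-14|<=|16| out[8]=256 → r--
[1,8] |-14|<=|15| out[7]=225 → r--
[1,7] |-14|>|13| out[6]=196 → l++
[2,7] |0|<=|13| out[5]=169 → r--
[2,6] |0|<=|11| out[4]=121 → r--
[2,5] |0|<=|8| out[3]=64 → r--
[2,4] |0|<=|7| out[2]=49 → r--
[2,3] |0|<=|5| out[1]=25 → r--
[2,2] |0|<=|0| out[0]=0 → r--

[0, 25, 49, 64, 121, 169, 196, 225, 256, 289, 324, 361, 400, 441, 484, 576]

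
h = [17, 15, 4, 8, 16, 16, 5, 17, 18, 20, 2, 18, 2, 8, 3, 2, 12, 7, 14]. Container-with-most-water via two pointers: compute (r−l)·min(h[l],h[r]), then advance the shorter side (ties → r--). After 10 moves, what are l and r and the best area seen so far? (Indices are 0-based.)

l=3, r=11, best area=252

[0,18] min(17,14)*18=252 best=252 * → r--
[0,17] min(17,7)*17=119 best=252 → r--
[0,16] min(17,12)*16=192 best=252 → r--
[0,15] min(17,2)*15=30 best=252 → r--
[0,14] min(17,3)*14=42 best=252 → r--
[0,13] min(17,8)*13=104 best=252 → r--
[0,12] min(17,2)*12=24 best=252 → r--
[0,11] min(17,18)*11=187 best=252 → l++
[1,11] min(15,18)*10=150 best=252 → l++
[2,11] min(4,18)*9=36 best=252 → l++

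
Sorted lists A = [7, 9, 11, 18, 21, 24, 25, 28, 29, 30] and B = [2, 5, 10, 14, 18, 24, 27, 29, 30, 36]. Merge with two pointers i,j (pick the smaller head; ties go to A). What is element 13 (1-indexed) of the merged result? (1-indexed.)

merged[13] = 25

i=1 j=1: A[i]=7>B[j]=2 take 2, j++
i=1 j=2: A[i]=7>B[j]=5 take 5, j++
i=1 j=3: A[i]=7<=B[j]=10 take 7, i++
i=2 j=3: A[i]=9<=B[j]=10 take 9, i++
i=3 j=3: A[i]=11>B[j]=10 take 10, j++
i=3 j=4: A[i]=11<=B[j]=14 take 11, i++
i=4 j=4: A[i]=18>B[j]=14 take 14, j++
i=4 j=5: A[i]=18<=B[j]=18 take 18, i++
i=5 j=5: A[i]=21>B[j]=18 take 18, j++
i=5 j=6: A[i]=21<=B[j]=24 take 21, i++
i=6 j=6: A[i]=24<=B[j]=24 take 24, i++
i=7 j=6: A[i]=25>B[j]=24 take 24, j++
i=7 j=7: A[i]=25<=B[j]=27 take 25, i++
i=8 j=7: A[i]=28>B[j]=27 take 27, j++
i=8 j=8: A[i]=28<=B[j]=29 take 28, i++
i=9 j=8: A[i]=29<=B[j]=29 take 29, i++
i=10 j=8: A[i]=30>B[j]=29 take 29, j++
i=10 j=9: A[i]=30<=B[j]=30 take 30, i++
i=11 j=9: A done, take B[j]=30, j++
i=11 j=10: A done, take B[j]=36, j++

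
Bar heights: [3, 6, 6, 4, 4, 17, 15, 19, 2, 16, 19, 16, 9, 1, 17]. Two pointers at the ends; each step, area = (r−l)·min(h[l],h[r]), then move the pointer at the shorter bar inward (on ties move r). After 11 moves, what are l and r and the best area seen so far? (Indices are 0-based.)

[0,14] min(3,17)*14=42 best=42 * → l++
[1,14] min(6,17)*13=78 best=78 * → l++
[2,14] min(6,17)*12=72 best=78 → l++
[3,14] min(4,17)*11=44 best=78 → l++
[4,14] min(4,17)*10=40 best=78 → l++
[5,14] min(17,17)*9=153 best=153 * → r--
[5,13] min(17,1)*8=8 best=153 → r--
[5,12] min(17,9)*7=63 best=153 → r--
[5,11] min(17,16)*6=96 best=153 → r--
[5,10] min(17,19)*5=85 best=153 → l++
[6,10] min(15,19)*4=60 best=153 → l++

l=7, r=10, best area=153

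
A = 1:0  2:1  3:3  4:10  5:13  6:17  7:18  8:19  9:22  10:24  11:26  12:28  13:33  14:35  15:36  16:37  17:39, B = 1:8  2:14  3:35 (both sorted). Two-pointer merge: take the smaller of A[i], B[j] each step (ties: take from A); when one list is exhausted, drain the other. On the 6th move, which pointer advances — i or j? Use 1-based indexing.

[i=1,j=1] A[i]=0<=B[j]=8 take 0 → i++
[i=2,j=1] A[i]=1<=B[j]=8 take 1 → i++
[i=3,j=1] A[i]=3<=B[j]=8 take 3 → i++
[i=4,j=1] A[i]=10>B[j]=8 take 8 → j++
[i=4,j=2] A[i]=10<=B[j]=14 take 10 → i++
[i=5,j=2] A[i]=13<=B[j]=14 take 13 → i++

i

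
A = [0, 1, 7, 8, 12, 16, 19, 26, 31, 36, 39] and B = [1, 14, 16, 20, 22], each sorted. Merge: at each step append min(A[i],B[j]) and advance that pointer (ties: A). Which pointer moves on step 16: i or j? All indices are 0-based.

i

[i=0,j=0] A[i]=0<=B[j]=1 take 0 → i++
[i=1,j=0] A[i]=1<=B[j]=1 take 1 → i++
[i=2,j=0] A[i]=7>B[j]=1 take 1 → j++
[i=2,j=1] A[i]=7<=B[j]=14 take 7 → i++
[i=3,j=1] A[i]=8<=B[j]=14 take 8 → i++
[i=4,j=1] A[i]=12<=B[j]=14 take 12 → i++
[i=5,j=1] A[i]=16>B[j]=14 take 14 → j++
[i=5,j=2] A[i]=16<=B[j]=16 take 16 → i++
[i=6,j=2] A[i]=19>B[j]=16 take 16 → j++
[i=6,j=3] A[i]=19<=B[j]=20 take 19 → i++
[i=7,j=3] A[i]=26>B[j]=20 take 20 → j++
[i=7,j=4] A[i]=26>B[j]=22 take 22 → j++
[i=7,j=5] B done, take A[i]=26 → i++
[i=8,j=5] B done, take A[i]=31 → i++
[i=9,j=5] B done, take A[i]=36 → i++
[i=10,j=5] B done, take A[i]=39 → i++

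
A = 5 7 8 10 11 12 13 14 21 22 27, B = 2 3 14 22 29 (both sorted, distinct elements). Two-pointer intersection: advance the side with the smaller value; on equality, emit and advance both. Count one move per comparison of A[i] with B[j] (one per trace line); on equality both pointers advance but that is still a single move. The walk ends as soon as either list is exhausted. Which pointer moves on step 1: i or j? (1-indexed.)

i=1 j=1: 5>2, j++

j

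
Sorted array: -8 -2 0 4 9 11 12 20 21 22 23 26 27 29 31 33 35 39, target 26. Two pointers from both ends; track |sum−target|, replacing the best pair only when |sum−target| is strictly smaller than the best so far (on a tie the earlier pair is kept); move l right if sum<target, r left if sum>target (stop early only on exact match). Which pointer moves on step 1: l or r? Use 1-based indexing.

r

l=1 r=18: -8+39=31 d=5 *, r--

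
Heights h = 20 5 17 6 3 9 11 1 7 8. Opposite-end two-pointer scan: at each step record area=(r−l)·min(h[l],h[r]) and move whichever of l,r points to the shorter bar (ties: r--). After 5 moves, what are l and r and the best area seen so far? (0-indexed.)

l=0, r=4, best area=72

l=0 r=9: min(20,8)*9=72 best=72 *, r--
l=0 r=8: min(20,7)*8=56 best=72, r--
l=0 r=7: min(20,1)*7=7 best=72, r--
l=0 r=6: min(20,11)*6=66 best=72, r--
l=0 r=5: min(20,9)*5=45 best=72, r--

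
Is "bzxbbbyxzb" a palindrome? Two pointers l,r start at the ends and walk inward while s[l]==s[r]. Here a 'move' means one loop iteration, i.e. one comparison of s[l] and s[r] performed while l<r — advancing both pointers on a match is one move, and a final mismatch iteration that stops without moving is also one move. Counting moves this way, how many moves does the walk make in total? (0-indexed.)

4 moves

l=0 r=9: 'b'=='b', l++,r--
l=1 r=8: 'z'=='z', l++,r--
l=2 r=7: 'x'=='x', l++,r--
l=3 r=6: 'b'!='y', stop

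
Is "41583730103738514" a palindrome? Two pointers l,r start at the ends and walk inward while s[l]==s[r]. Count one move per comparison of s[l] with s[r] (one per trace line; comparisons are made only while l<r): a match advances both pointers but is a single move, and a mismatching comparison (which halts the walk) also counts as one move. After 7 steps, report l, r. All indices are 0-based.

[0,16] '4'=='4' → l++,r--
[1,15] '1'=='1' → l++,r--
[2,14] '5'=='5' → l++,r--
[3,13] '8'=='8' → l++,r--
[4,12] '3'=='3' → l++,r--
[5,11] '7'=='7' → l++,r--
[6,10] '3'=='3' → l++,r--

l=7, r=9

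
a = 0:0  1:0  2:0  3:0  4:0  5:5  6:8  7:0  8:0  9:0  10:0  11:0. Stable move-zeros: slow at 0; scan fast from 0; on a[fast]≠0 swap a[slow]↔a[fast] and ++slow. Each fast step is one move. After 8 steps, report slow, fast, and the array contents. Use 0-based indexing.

slow=2, fast=8, a=[5, 8, 0, 0, 0, 0, 0, 0, 0, 0, 0, 0]

slow=0 fast=0: a[fast]=0, fast++
slow=0 fast=1: a[fast]=0, fast++
slow=0 fast=2: a[fast]=0, fast++
slow=0 fast=3: a[fast]=0, fast++
slow=0 fast=4: a[fast]=0, fast++
slow=0 fast=5: a[fast]=5≠0 swap→a[0]=5, slow++,fast++
slow=1 fast=6: a[fast]=8≠0 swap→a[1]=8, slow++,fast++
slow=2 fast=7: a[fast]=0, fast++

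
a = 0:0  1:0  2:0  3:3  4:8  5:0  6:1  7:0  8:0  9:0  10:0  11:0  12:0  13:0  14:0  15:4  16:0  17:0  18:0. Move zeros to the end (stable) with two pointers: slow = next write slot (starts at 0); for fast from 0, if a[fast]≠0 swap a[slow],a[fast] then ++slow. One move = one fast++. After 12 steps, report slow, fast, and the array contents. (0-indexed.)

slow=3, fast=12, a=[3, 8, 1, 0, 0, 0, 0, 0, 0, 0, 0, 0, 0, 0, 0, 4, 0, 0, 0]

slow=0 fast=0: a[fast]=0, fast++
slow=0 fast=1: a[fast]=0, fast++
slow=0 fast=2: a[fast]=0, fast++
slow=0 fast=3: a[fast]=3≠0 swap→a[0]=3, slow++,fast++
slow=1 fast=4: a[fast]=8≠0 swap→a[1]=8, slow++,fast++
slow=2 fast=5: a[fast]=0, fast++
slow=2 fast=6: a[fast]=1≠0 swap→a[2]=1, slow++,fast++
slow=3 fast=7: a[fast]=0, fast++
slow=3 fast=8: a[fast]=0, fast++
slow=3 fast=9: a[fast]=0, fast++
slow=3 fast=10: a[fast]=0, fast++
slow=3 fast=11: a[fast]=0, fast++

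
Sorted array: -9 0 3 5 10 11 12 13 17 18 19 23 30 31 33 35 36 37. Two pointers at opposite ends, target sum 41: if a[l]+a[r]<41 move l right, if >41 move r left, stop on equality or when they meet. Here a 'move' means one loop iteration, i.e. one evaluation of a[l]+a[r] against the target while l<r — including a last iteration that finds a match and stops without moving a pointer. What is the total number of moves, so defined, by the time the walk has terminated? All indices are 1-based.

5 moves

l=1 r=18: -9+37=28 <41, l++
l=2 r=18: 0+37=37 <41, l++
l=3 r=18: 3+37=40 <41, l++
l=4 r=18: 5+37=42 >41, r--
l=4 r=17: 5+36=41, found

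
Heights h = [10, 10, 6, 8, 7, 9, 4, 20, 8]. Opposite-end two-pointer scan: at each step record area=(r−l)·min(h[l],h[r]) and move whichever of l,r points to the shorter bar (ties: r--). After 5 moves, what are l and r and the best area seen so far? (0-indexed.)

l=4, r=7, best area=70

l=0 r=8: min(10,8)*8=64 best=64 *, r--
l=0 r=7: min(10,20)*7=70 best=70 *, l++
l=1 r=7: min(10,20)*6=60 best=70, l++
l=2 r=7: min(6,20)*5=30 best=70, l++
l=3 r=7: min(8,20)*4=32 best=70, l++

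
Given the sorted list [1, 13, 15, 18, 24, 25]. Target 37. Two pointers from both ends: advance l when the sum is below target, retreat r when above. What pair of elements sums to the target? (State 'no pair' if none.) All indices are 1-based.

(13, 24)

[1,6] 1+25=26 <37 → l++
[2,6] 13+25=38 >37 → r--
[2,5] 13+24=37 → found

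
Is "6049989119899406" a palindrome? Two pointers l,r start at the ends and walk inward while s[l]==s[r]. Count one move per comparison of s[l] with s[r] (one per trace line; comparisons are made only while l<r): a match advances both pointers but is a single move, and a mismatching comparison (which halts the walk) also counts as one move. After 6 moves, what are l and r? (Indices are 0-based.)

l=6, r=9

l=0 r=15: '6'=='6', l++,r--
l=1 r=14: '0'=='0', l++,r--
l=2 r=13: '4'=='4', l++,r--
l=3 r=12: '9'=='9', l++,r--
l=4 r=11: '9'=='9', l++,r--
l=5 r=10: '8'=='8', l++,r--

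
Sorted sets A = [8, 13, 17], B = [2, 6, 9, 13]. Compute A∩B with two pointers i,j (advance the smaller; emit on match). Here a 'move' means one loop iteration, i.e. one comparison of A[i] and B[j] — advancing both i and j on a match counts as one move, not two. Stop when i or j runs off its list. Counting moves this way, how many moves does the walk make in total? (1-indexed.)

5 moves

i=1 j=1: 8>2, j++
i=1 j=2: 8>6, j++
i=1 j=3: 8<9, i++
i=2 j=3: 13>9, j++
i=2 j=4: 13==13 emit, i++,j++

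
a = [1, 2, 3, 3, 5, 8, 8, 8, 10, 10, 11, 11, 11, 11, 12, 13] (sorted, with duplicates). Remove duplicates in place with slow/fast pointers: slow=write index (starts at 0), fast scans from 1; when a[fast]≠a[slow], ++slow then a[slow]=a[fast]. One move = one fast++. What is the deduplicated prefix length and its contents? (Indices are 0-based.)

slow=0 fast=1: a[fast]=2≠a[slow]=1 write a[1]=2, slow++,fast++
slow=1 fast=2: a[fast]=3≠a[slow]=2 write a[2]=3, slow++,fast++
slow=2 fast=3: a[fast]=3=a[slow] dup, fast++
slow=2 fast=4: a[fast]=5≠a[slow]=3 write a[3]=5, slow++,fast++
slow=3 fast=5: a[fast]=8≠a[slow]=5 write a[4]=8, slow++,fast++
slow=4 fast=6: a[fast]=8=a[slow] dup, fast++
slow=4 fast=7: a[fast]=8=a[slow] dup, fast++
slow=4 fast=8: a[fast]=10≠a[slow]=8 write a[5]=10, slow++,fast++
slow=5 fast=9: a[fast]=10=a[slow] dup, fast++
slow=5 fast=10: a[fast]=11≠a[slow]=10 write a[6]=11, slow++,fast++
slow=6 fast=11: a[fast]=11=a[slow] dup, fast++
slow=6 fast=12: a[fast]=11=a[slow] dup, fast++
slow=6 fast=13: a[fast]=11=a[slow] dup, fast++
slow=6 fast=14: a[fast]=12≠a[slow]=11 write a[7]=12, slow++,fast++
slow=7 fast=15: a[fast]=13≠a[slow]=12 write a[8]=13, slow++,fast++

length 9; prefix = [1, 2, 3, 5, 8, 10, 11, 12, 13]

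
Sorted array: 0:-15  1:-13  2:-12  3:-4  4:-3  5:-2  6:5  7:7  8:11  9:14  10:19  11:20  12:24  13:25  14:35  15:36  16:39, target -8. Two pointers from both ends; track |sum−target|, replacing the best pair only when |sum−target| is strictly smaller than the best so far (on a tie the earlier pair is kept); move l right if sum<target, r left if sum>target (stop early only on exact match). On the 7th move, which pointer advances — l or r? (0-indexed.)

l=0 r=16: -15+39=24 d=32 *, r--
l=0 r=15: -15+36=21 d=29 *, r--
l=0 r=14: -15+35=20 d=28 *, r--
l=0 r=13: -15+25=10 d=18 *, r--
l=0 r=12: -15+24=9 d=17 *, r--
l=0 r=11: -15+20=5 d=13 *, r--
l=0 r=10: -15+19=4 d=12 *, r--

r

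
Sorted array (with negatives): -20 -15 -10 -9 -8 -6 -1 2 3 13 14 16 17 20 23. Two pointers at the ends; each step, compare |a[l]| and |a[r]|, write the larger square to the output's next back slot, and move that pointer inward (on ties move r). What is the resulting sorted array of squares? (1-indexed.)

[1,15] |-20|<=|23| out[15]=529 → r--
[1,14] |-20|<=|20| out[14]=400 → r--
[1,13] |-20|>|17| out[13]=400 → l++
[2,13] |-15|<=|17| out[12]=289 → r--
[2,12] |-15|<=|16| out[11]=256 → r--
[2,11] |-15|>|14| out[10]=225 → l++
[3,11] |-10|<=|14| out[9]=196 → r--
[3,10] |-10|<=|13| out[8]=169 → r--
[3,9] |-10|>|3| out[7]=100 → l++
[4,9] |-9|>|3| out[6]=81 → l++
[5,9] |-8|>|3| out[5]=64 → l++
[6,9] |-6|>|3| out[4]=36 → l++
[7,9] |-1|<=|3| out[3]=9 → r--
[7,8] |-1|<=|2| out[2]=4 → r--
[7,7] |-1|<=|-1| out[1]=1 → r--

[1, 4, 9, 36, 64, 81, 100, 169, 196, 225, 256, 289, 400, 400, 529]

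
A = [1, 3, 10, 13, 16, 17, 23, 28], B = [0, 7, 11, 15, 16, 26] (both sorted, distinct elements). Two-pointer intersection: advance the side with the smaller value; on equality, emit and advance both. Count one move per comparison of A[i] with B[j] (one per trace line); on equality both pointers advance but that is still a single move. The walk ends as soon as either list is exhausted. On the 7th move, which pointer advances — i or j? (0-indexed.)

i

[i=0,j=0] 1>0 → j++
[i=0,j=1] 1<7 → i++
[i=1,j=1] 3<7 → i++
[i=2,j=1] 10>7 → j++
[i=2,j=2] 10<11 → i++
[i=3,j=2] 13>11 → j++
[i=3,j=3] 13<15 → i++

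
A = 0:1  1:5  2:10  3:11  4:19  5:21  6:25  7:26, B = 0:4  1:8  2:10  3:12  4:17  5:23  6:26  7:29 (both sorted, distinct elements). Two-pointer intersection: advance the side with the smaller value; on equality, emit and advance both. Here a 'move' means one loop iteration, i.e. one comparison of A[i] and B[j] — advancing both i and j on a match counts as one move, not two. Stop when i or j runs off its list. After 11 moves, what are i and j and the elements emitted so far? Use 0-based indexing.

i=6, j=6, emitted=[10]

i=0 j=0: 1<4, i++
i=1 j=0: 5>4, j++
i=1 j=1: 5<8, i++
i=2 j=1: 10>8, j++
i=2 j=2: 10==10 emit, i++,j++
i=3 j=3: 11<12, i++
i=4 j=3: 19>12, j++
i=4 j=4: 19>17, j++
i=4 j=5: 19<23, i++
i=5 j=5: 21<23, i++
i=6 j=5: 25>23, j++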